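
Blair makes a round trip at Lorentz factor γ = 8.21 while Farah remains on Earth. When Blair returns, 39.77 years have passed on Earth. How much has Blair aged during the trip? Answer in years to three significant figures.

τ = 4.84 years

γ = 8.21
Blair's clock measures proper time along the trip: τ = Δt/γ = 39.77/8.210 years.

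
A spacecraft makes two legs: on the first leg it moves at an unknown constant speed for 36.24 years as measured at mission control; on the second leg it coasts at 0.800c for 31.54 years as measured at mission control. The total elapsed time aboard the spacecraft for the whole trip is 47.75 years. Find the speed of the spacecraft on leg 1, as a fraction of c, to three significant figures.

β = 0.606

Leg 1: speed unknown; τ_1 = 36.24/γ_1.
Leg 2: γ = 1/√(1 − 0.800²) = 5/3 ≈ 1.667; τ_2 = 31.54/1.667 = 18.92 years.
Total proper time: τ_1 + 18.92 = 47.75, so τ_1 = 47.75 − 18.92 = 28.83 years.
γ_1 = 36.24/28.83 = 1.257; β = √(1 − 1/γ²) = √0.3673.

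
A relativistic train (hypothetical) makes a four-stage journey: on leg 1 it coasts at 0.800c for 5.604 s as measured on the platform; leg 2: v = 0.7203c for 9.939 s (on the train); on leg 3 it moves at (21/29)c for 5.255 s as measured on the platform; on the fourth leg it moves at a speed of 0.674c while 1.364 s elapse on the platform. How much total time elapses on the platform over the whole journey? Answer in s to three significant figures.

Leg 1: 5.604 s is already measured on the platform.
Leg 2: γ = 1/√(1 − 0.7203²) = 1/√0.4812 = 1.442; Δt_2 = 1.442 × 9.939 = 14.33 s.
Leg 3: 5.255 s is already measured on the platform.
Leg 4: 1.364 s is already measured on the platform.
Total: 5.604 + 14.33 + 5.255 + 1.364 s.

Δt = 26.6 s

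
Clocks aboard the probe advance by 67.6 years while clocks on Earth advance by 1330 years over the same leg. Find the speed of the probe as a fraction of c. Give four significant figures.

The proper time is measured aboard the probe (both events occur at the probe's location); Δt is measured on Earth. γ = Δt/τ = 1330/67.6 = 19.67.
β = √(1 − 1/γ²) = √(1 − 0.002583) = √0.9974

β = 0.9987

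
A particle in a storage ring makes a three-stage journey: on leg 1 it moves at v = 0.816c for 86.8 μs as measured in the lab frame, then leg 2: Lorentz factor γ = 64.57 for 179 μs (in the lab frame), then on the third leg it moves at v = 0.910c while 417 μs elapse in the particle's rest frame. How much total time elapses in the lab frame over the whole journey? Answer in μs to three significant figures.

Leg 1: 86.8 μs is already measured in the lab frame.
Leg 2: 179 μs is already measured in the lab frame.
Leg 3: γ = 1/√(1 − 0.910²) = 1/√0.1719 = 2.412; Δt_3 = 2.412 × 417 = 1006 μs.
Total: 86.80 + 179.0 + 1006 μs.

Δt = 1270 μs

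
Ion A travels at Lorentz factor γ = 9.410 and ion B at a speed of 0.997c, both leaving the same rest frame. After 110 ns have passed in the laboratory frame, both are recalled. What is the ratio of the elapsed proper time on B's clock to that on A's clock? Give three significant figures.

τ_B/τ_A = 0.728

A: γ = 9.410. B: γ = 1/√(1 − 0.997²) = 1/√0.005991 = 12.92.
τ_A/τ_B = γ_B/γ_A = 12.92/9.410 = 1.373, so τ_B/τ_A = 0.7283.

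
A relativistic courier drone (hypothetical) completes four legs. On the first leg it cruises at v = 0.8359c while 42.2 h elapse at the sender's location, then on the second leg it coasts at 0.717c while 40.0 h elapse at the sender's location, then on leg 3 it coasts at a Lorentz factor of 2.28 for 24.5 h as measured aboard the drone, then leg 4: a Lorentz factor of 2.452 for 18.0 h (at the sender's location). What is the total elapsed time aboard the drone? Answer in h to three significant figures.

τ = 82.9 h

Leg 1: γ = 1/√(1 − 0.8359²) = 1/√0.3013 = 1.822; τ_1 = 42.2/1.822 = 23.16 h.
Leg 2: γ = 1/√(1 − 0.717²) = 1/√0.4859 = 1.435; τ_2 = 40.0/1.435 = 27.88 h.
Leg 3: 24.5 h is already measured aboard the drone.
Leg 4: γ = 2.452; τ_4 = 18.0/2.452 = 7.341 h.
Total: 23.16 + 27.88 + 24.50 + 7.341 h.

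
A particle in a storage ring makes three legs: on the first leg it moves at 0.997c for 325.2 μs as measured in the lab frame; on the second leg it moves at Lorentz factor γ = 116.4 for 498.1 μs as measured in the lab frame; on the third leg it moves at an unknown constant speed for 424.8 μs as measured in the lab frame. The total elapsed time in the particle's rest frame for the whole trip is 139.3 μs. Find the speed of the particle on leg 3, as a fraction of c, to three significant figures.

Leg 1: γ = 1/√(1 − 0.997²) = 1/√0.005991 = 12.92; τ_1 = 325.2/12.92 = 25.17 μs.
Leg 2: γ = 116.4; τ_2 = 498.1/116.4 = 4.279 μs.
Leg 3: speed unknown; τ_3 = 424.8/γ_3.
Total proper time: 25.17 + 4.279 + τ_3 = 139.3, so τ_3 = 139.3 − 29.45 = 109.8 μs.
γ_3 = 424.8/109.8 = 3.867; β = √(1 − 1/γ²) = √0.9331.

β = 0.966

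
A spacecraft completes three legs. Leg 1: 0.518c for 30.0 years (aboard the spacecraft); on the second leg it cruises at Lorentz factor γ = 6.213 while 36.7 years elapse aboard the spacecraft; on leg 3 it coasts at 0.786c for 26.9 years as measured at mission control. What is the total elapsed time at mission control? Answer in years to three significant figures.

Leg 1: γ = 1/√(1 − 0.518²) = 1/√0.7317 = 1.169; Δt_1 = 1.169 × 30.0 = 35.07 years.
Leg 2: γ = 6.213; Δt_2 = 6.213 × 36.7 = 228.0 years.
Leg 3: 26.9 years is already measured at mission control.
Total: 35.07 + 228.0 + 26.90 years.

Δt = 290 years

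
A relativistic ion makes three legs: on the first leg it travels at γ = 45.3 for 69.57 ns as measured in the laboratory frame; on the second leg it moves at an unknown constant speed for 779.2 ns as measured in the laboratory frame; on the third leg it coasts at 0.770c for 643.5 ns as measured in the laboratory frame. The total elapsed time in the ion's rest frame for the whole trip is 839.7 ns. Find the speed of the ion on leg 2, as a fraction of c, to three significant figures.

β = 0.836

Leg 1: γ = 45.3; τ_1 = 69.57/45.30 = 1.536 ns.
Leg 2: speed unknown; τ_2 = 779.2/γ_2.
Leg 3: γ = 1/√(1 − 0.770²) = 1/√0.4071 = 1.567; τ_3 = 643.5/1.567 = 410.6 ns.
Total proper time: 1.536 + τ_2 + 410.6 = 839.7, so τ_2 = 839.7 − 412.1 = 427.6 ns.
γ_2 = 779.2/427.6 = 1.822; β = √(1 − 1/γ²) = √0.6989.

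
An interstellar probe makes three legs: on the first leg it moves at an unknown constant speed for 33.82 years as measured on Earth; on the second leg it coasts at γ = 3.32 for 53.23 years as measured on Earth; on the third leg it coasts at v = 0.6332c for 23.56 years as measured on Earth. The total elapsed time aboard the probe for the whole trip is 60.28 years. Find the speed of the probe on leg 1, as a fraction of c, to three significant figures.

β = 0.639

Leg 1: speed unknown; τ_1 = 33.82/γ_1.
Leg 2: γ = 3.32; τ_2 = 53.23/3.320 = 16.03 years.
Leg 3: γ = 1/√(1 − 0.6332²) = 1/√0.5991 = 1.292; τ_3 = 23.56/1.292 = 18.24 years.
Total proper time: τ_1 + 16.03 + 18.24 = 60.28, so τ_1 = 60.28 − 34.27 = 26.01 years.
γ_1 = 33.82/26.01 = 1.300; β = √(1 − 1/γ²) = √0.4085.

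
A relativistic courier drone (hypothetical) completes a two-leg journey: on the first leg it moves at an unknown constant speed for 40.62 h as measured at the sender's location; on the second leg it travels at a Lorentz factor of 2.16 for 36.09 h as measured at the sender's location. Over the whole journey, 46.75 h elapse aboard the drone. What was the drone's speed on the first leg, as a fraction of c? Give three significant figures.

β = 0.673

Leg 1: speed unknown; τ_1 = 40.62/γ_1.
Leg 2: γ = 2.16; τ_2 = 36.09/2.160 = 16.71 h.
Total proper time: τ_1 + 16.71 = 46.75, so τ_1 = 46.75 − 16.71 = 30.04 h.
γ_1 = 40.62/30.04 = 1.352; β = √(1 − 1/γ²) = √0.4530.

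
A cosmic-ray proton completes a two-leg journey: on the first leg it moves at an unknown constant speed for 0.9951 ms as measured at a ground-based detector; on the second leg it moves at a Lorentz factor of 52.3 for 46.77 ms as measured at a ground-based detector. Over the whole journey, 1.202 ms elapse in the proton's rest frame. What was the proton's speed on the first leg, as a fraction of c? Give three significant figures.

β = 0.951

Leg 1: speed unknown; τ_1 = 0.9951/γ_1.
Leg 2: γ = 52.3; τ_2 = 46.77/52.30 = 0.8943 ms.
Total proper time: τ_1 + 0.8943 = 1.202, so τ_1 = 1.202 − 0.8943 = 0.3077 ms.
γ_1 = 0.9951/0.3077 = 3.234; β = √(1 − 1/γ²) = √0.9044.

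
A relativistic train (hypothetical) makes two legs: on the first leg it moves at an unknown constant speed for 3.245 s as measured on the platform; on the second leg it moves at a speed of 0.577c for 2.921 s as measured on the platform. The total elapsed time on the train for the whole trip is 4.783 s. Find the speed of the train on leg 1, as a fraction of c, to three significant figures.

β = 0.674

Leg 1: speed unknown; τ_1 = 3.245/γ_1.
Leg 2: γ = 1/√(1 − 0.577²) = 1/√0.6671 = 1.224; τ_2 = 2.921/1.224 = 2.386 s.
Total proper time: τ_1 + 2.386 = 4.783, so τ_1 = 4.783 − 2.386 = 2.397 s.
γ_1 = 3.245/2.397 = 1.354; β = √(1 − 1/γ²) = √0.4542.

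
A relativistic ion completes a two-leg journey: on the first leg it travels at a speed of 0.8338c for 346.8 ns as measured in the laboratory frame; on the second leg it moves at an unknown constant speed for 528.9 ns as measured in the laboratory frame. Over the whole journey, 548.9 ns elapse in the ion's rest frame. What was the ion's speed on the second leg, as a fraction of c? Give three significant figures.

β = 0.737

Leg 1: γ = 1/√(1 − 0.8338²) = 1/√0.3048 = 1.811; τ_1 = 346.8/1.811 = 191.5 ns.
Leg 2: speed unknown; τ_2 = 528.9/γ_2.
Total proper time: 191.5 + τ_2 = 548.9, so τ_2 = 548.9 − 191.5 = 357.4 ns.
γ_2 = 528.9/357.4 = 1.480; β = √(1 − 1/γ²) = √0.5433.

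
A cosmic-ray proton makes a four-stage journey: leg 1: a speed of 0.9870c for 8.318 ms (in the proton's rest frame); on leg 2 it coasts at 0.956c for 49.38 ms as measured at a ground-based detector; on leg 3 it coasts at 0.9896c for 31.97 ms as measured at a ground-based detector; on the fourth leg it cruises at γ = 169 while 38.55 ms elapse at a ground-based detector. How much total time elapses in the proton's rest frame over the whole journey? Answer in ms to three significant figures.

Leg 1: 8.318 ms is already measured in the proton's rest frame.
Leg 2: γ = 1/√(1 − 0.956²) = 1/√0.08606 = 3.409; τ_2 = 49.38/3.409 = 14.49 ms.
Leg 3: γ = 1/√(1 − 0.9896²) = 1/√0.02069 = 6.952; τ_3 = 31.97/6.952 = 4.599 ms.
Leg 4: γ = 169; τ_4 = 38.55/169.0 = 0.2281 ms.
Total: 8.318 + 14.49 + 4.599 + 0.2281 ms.

τ = 27.6 ms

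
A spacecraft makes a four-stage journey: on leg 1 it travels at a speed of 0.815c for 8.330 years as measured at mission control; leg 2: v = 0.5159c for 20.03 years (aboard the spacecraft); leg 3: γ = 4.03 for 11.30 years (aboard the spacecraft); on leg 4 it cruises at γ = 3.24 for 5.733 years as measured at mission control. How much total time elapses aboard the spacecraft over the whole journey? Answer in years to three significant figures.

Leg 1: γ = 1/√(1 − 0.815²) = 1/√0.3358 = 1.726; τ_1 = 8.330/1.726 = 4.827 years.
Leg 2: 20.03 years is already measured aboard the spacecraft.
Leg 3: 11.30 years is already measured aboard the spacecraft.
Leg 4: γ = 3.24; τ_4 = 5.733/3.240 = 1.769 years.
Total: 4.827 + 20.03 + 11.30 + 1.769 years.

τ = 37.9 years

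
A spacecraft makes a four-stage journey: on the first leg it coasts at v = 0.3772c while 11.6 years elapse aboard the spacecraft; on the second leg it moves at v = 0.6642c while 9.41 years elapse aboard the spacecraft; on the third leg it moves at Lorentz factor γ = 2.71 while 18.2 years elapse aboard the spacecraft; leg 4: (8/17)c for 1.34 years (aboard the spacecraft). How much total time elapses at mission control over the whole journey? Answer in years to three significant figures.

Leg 1: γ = 1/√(1 − 0.3772²) = 1/√0.8577 = 1.080; Δt_1 = 1.080 × 11.6 = 12.53 years.
Leg 2: γ = 1/√(1 − 0.6642²) = 1/√0.5588 = 1.338; Δt_2 = 1.338 × 9.41 = 12.59 years.
Leg 3: γ = 2.71; Δt_3 = 2.710 × 18.2 = 49.32 years.
Leg 4: γ = 1/√(1 − (8/17)²) = 17/15 ≈ 1.133; Δt_4 = 1.133 × 1.34 = 1.519 years.
Total: 12.53 + 12.59 + 49.32 + 1.519 years.

Δt = 76.0 years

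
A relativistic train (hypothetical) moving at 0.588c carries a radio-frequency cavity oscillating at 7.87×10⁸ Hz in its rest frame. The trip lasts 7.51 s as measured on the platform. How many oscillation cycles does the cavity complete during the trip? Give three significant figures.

N = 4.78×10⁹

γ = 1/√(1 − 0.588²) = 1/√0.6543 = 1.236
The oscillator's own cycle count is N = f × τ where τ is the proper time on the train. τ = Δt/γ = 7.51/1.236 = 6.075 s = 6.075×10⁰ s.
N = 7.87×10⁸ × 6.075×10⁰ = 4.781×10⁹.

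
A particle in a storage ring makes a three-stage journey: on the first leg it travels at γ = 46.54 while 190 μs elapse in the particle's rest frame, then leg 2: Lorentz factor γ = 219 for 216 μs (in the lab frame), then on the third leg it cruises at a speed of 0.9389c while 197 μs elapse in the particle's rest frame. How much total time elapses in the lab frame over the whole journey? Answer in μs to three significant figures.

Leg 1: γ = 46.54; Δt_1 = 46.54 × 190 = 8843 μs.
Leg 2: 216 μs is already measured in the lab frame.
Leg 3: γ = 1/√(1 − 0.9389²) = 1/√0.1185 = 2.905; Δt_3 = 2.905 × 197 = 572.4 μs.
Total: 8843 + 216.0 + 572.4 μs.

Δt = 9630 μs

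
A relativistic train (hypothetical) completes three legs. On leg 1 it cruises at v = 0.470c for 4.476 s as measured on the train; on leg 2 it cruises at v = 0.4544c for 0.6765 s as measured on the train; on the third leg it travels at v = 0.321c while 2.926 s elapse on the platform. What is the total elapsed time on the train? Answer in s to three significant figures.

τ = 7.92 s

Leg 1: 4.476 s is already measured on the train.
Leg 2: 0.6765 s is already measured on the train.
Leg 3: γ = 1/√(1 − 0.321²) = 1/√0.8970 = 1.056; τ_3 = 2.926/1.056 = 2.771 s.
Total: 4.476 + 0.6765 + 2.771 s.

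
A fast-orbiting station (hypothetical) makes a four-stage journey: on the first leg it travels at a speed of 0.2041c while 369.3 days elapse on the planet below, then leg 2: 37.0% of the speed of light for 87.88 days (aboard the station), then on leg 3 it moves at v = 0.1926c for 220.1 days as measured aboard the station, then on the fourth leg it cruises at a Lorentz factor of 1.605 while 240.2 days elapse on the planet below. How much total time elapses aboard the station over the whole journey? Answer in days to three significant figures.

Leg 1: γ = 1/√(1 − 0.2041²) = 1/√0.9583 = 1.022; τ_1 = 369.3/1.022 = 361.5 days.
Leg 2: 87.88 days is already measured aboard the station.
Leg 3: 220.1 days is already measured aboard the station.
Leg 4: γ = 1.605; τ_4 = 240.2/1.605 = 149.7 days.
Total: 361.5 + 87.88 + 220.1 + 149.7 days.

τ = 819 days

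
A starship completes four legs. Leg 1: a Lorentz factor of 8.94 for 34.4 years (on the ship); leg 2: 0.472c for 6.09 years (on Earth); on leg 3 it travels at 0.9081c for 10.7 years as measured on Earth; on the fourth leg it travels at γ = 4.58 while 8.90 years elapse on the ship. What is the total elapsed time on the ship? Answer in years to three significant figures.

τ = 53.1 years

Leg 1: 34.4 years is already measured on the ship.
Leg 2: γ = 1/√(1 − 0.472²) = 1/√0.7772 = 1.134; τ_2 = 6.09/1.134 = 5.369 years.
Leg 3: γ = 1/√(1 − 0.9081²) = 1/√0.1754 = 2.388; τ_3 = 10.7/2.388 = 4.481 years.
Leg 4: 8.90 years is already measured on the ship.
Total: 34.40 + 5.369 + 4.481 + 8.900 years.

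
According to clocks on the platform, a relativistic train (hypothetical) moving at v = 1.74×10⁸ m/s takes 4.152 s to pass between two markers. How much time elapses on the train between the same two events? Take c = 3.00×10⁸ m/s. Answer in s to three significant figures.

τ = 3.38 s

β = 1.74×10⁸/3.00×10⁸ = 0.5800; γ = 1/√(1 − 0.5800²) = 1.228
The interval measured on the platform is the dilated one; the clock on the train measures the proper time τ = Δt/γ = 4.152/1.228 s.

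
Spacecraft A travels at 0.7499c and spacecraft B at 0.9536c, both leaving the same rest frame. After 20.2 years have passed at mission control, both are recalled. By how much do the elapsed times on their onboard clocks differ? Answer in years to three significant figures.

A: γ = 1/√(1 − 0.7499²) = 1/√0.4376 = 1.512; τ_A = 20.2/1.512 = 13.36 years.
B: γ = 1/√(1 − 0.9536²) = 1/√0.09065 = 3.321; τ_B = 20.2/3.321 = 6.082 years.

|τ_A − τ_B| = 7.28 years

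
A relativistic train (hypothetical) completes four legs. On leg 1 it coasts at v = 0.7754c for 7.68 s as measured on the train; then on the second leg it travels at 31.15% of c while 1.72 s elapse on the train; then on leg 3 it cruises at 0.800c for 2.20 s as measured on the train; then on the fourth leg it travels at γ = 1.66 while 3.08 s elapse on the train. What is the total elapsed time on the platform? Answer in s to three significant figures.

Leg 1: γ = 1/√(1 − 0.7754²) = 1/√0.3988 = 1.584; Δt_1 = 1.584 × 7.68 = 12.16 s.
Leg 2: β = 0.3115; γ = 1/√(1 − 0.3115²) = 1/√0.9030 = 1.052; Δt_2 = 1.052 × 1.72 = 1.810 s.
Leg 3: γ = 1/√(1 − 0.800²) = 5/3 ≈ 1.667; Δt_3 = 1.667 × 2.20 = 3.667 s.
Leg 4: γ = 1.66; Δt_4 = 1.660 × 3.08 = 5.113 s.
Total: 12.16 + 1.810 + 3.667 + 5.113 s.

Δt = 22.8 s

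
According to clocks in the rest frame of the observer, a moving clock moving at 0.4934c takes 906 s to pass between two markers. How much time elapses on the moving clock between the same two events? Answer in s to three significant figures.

τ = 788 s

γ = 1/√(1 − 0.4934²) = 1/√0.7566 = 1.150
The interval measured in the rest frame of the observer is the dilated one; the clock on the moving clock measures the proper time τ = Δt/γ = 906/1.150 s.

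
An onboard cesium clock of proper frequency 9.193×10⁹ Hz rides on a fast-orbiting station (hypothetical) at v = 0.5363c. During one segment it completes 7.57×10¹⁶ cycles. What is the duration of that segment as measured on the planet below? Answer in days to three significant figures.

Δt = 113 days

γ = 1/√(1 − 0.5363²) = 1/√0.7124 = 1.185
Proper time for N cycles: τ = N/f = 7.57×10¹⁶/(9.193×10⁹) = 8.235×10⁶ s = 95.31 days.
Lab-frame duration Δt = γτ = 1.185 × 95.31 = 112.9 days.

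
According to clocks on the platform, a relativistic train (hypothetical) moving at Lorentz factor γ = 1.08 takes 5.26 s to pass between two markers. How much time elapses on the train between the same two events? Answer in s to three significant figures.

γ = 1.08
The interval measured on the platform is the dilated one; the clock on the train measures the proper time τ = Δt/γ = 5.26/1.080 s.

τ = 4.87 s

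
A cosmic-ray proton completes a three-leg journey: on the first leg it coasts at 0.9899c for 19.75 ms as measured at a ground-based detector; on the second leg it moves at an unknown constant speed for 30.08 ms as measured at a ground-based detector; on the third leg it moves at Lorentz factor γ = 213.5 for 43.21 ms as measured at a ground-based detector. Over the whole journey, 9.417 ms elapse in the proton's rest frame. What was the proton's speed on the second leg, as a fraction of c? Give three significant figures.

β = 0.977

Leg 1: γ = 1/√(1 − 0.9899²) = 1/√0.02010 = 7.054; τ_1 = 19.75/7.054 = 2.800 ms.
Leg 2: speed unknown; τ_2 = 30.08/γ_2.
Leg 3: γ = 213.5; τ_3 = 43.21/213.5 = 0.2024 ms.
Total proper time: 2.800 + τ_2 + 0.2024 = 9.417, so τ_2 = 9.417 − 3.002 = 6.415 ms.
γ_2 = 30.08/6.415 = 4.689; β = √(1 − 1/γ²) = √0.9545.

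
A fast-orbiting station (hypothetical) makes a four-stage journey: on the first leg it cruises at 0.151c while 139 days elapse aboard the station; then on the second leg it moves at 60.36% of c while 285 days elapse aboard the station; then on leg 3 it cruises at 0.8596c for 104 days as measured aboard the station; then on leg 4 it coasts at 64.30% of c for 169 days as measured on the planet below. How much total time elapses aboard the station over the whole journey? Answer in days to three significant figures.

τ = 657 days

Leg 1: 139 days is already measured aboard the station.
Leg 2: 285 days is already measured aboard the station.
Leg 3: 104 days is already measured aboard the station.
Leg 4: β = 0.6430; γ = 1/√(1 − 0.6430²) = 1/√0.5866 = 1.306; τ_4 = 169/1.306 = 129.4 days.
Total: 139.0 + 285.0 + 104.0 + 129.4 days.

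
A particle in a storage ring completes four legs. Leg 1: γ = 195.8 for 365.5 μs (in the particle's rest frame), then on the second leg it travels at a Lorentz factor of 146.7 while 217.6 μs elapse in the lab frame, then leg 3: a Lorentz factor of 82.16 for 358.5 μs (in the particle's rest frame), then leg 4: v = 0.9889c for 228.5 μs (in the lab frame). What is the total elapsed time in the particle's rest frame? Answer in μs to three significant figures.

τ = 759 μs

Leg 1: 365.5 μs is already measured in the particle's rest frame.
Leg 2: γ = 146.7; τ_2 = 217.6/146.7 = 1.483 μs.
Leg 3: 358.5 μs is already measured in the particle's rest frame.
Leg 4: γ = 1/√(1 − 0.9889²) = 1/√0.02208 = 6.730; τ_4 = 228.5/6.730 = 33.95 μs.
Total: 365.5 + 1.483 + 358.5 + 33.95 μs.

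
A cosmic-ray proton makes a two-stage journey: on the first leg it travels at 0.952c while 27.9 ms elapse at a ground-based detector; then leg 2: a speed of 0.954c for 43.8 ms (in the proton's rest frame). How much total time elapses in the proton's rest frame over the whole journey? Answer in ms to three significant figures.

Leg 1: γ = 1/√(1 − 0.952²) = 1/√0.09370 = 3.267; τ_1 = 27.9/3.267 = 8.540 ms.
Leg 2: 43.8 ms is already measured in the proton's rest frame.
Total: 8.540 + 43.80 ms.

τ = 52.3 ms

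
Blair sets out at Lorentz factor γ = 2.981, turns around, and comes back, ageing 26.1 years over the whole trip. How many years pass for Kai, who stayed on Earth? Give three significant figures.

Δt = 77.8 years

γ = 2.981
Earth-frame duration is the dilated interval: Δt = γτ = 2.981 × 26.1 years.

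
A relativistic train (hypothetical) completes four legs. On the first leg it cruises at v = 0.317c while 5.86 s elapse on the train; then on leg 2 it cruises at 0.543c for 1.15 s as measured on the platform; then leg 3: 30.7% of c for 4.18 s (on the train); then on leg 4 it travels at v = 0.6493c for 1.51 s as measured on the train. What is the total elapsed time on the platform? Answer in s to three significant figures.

Leg 1: γ = 1/√(1 − 0.317²) = 1/√0.8995 = 1.054; Δt_1 = 1.054 × 5.86 = 6.179 s.
Leg 2: 1.15 s is already measured on the platform.
Leg 3: β = 0.307; γ = 1/√(1 − 0.307²) = 1/√0.9058 = 1.051; Δt_3 = 1.051 × 4.18 = 4.392 s.
Leg 4: γ = 1/√(1 − 0.6493²) = 1/√0.5784 = 1.315; Δt_4 = 1.315 × 1.51 = 1.985 s.
Total: 6.179 + 1.150 + 4.392 + 1.985 s.

Δt = 13.7 s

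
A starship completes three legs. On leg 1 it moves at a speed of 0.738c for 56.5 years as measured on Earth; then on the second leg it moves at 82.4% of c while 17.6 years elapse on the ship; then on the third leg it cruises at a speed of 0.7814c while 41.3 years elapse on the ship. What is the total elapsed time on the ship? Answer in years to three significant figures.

Leg 1: γ = 1/√(1 − 0.738²) = 1/√0.4554 = 1.482; τ_1 = 56.5/1.482 = 38.13 years.
Leg 2: 17.6 years is already measured on the ship.
Leg 3: 41.3 years is already measured on the ship.
Total: 38.13 + 17.60 + 41.30 years.

τ = 97.0 years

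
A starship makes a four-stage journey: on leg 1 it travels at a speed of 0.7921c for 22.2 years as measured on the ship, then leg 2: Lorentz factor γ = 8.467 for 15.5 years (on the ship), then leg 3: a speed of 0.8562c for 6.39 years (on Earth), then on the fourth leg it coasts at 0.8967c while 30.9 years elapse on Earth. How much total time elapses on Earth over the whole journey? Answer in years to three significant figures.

Δt = 205 years

Leg 1: γ = 1/√(1 − 0.7921²) = 1/√0.3726 = 1.638; Δt_1 = 1.638 × 22.2 = 36.37 years.
Leg 2: γ = 8.467; Δt_2 = 8.467 × 15.5 = 131.2 years.
Leg 3: 6.39 years is already measured on Earth.
Leg 4: 30.9 years is already measured on Earth.
Total: 36.37 + 131.2 + 6.390 + 30.90 years.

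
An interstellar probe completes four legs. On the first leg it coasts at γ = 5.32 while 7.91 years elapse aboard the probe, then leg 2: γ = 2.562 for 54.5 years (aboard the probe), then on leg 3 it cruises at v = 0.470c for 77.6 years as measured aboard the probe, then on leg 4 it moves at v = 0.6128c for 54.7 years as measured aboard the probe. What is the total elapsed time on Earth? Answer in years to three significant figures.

Δt = 339 years

Leg 1: γ = 5.32; Δt_1 = 5.320 × 7.91 = 42.08 years.
Leg 2: γ = 2.562; Δt_2 = 2.562 × 54.5 = 139.6 years.
Leg 3: γ = 1/√(1 − 0.470²) = 1/√0.7791 = 1.133; Δt_3 = 1.133 × 77.6 = 87.92 years.
Leg 4: γ = 1/√(1 − 0.6128²) = 1/√0.6245 = 1.265; Δt_4 = 1.265 × 54.7 = 69.22 years.
Total: 42.08 + 139.6 + 87.92 + 69.22 years.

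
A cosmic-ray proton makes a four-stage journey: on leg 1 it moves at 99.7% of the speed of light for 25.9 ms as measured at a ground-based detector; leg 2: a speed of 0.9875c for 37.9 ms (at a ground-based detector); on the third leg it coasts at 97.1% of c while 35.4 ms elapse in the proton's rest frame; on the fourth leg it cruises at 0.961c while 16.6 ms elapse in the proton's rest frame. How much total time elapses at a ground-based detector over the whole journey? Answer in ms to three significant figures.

Δt = 272 ms

Leg 1: 25.9 ms is already measured at a ground-based detector.
Leg 2: 37.9 ms is already measured at a ground-based detector.
Leg 3: β = 0.971; γ = 1/√(1 − 0.971²) = 1/√0.05716 = 4.183; Δt_3 = 4.183 × 35.4 = 148.1 ms.
Leg 4: γ = 1/√(1 − 0.961²) = 1/√0.07648 = 3.616; Δt_4 = 3.616 × 16.6 = 60.03 ms.
Total: 25.90 + 37.90 + 148.1 + 60.03 ms.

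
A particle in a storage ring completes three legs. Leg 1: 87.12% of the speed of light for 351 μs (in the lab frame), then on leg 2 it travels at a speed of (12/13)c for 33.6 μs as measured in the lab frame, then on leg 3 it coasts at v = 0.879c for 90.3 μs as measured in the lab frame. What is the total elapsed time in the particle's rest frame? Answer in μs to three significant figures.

Leg 1: β = 0.8712; γ = 1/√(1 − 0.8712²) = 1/√0.2410 = 2.037; τ_1 = 351/2.037 = 172.3 μs.
Leg 2: γ = 1/√(1 − (12/13)²) = 13/5 = 2.600; τ_2 = 33.6/2.600 = 12.92 μs.
Leg 3: γ = 1/√(1 − 0.879²) = 1/√0.2274 = 2.097; τ_3 = 90.3/2.097 = 43.06 μs.
Total: 172.3 + 12.92 + 43.06 μs.

τ = 228 μs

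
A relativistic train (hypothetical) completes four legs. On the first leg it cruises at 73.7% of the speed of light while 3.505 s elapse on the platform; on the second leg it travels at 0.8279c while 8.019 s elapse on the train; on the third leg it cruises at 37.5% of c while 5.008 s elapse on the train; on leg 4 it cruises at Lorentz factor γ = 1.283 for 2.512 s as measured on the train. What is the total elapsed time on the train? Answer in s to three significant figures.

τ = 17.9 s

Leg 1: β = 0.737; γ = 1/√(1 − 0.737²) = 1/√0.4568 = 1.480; τ_1 = 3.505/1.480 = 2.369 s.
Leg 2: 8.019 s is already measured on the train.
Leg 3: 5.008 s is already measured on the train.
Leg 4: 2.512 s is already measured on the train.
Total: 2.369 + 8.019 + 5.008 + 2.512 s.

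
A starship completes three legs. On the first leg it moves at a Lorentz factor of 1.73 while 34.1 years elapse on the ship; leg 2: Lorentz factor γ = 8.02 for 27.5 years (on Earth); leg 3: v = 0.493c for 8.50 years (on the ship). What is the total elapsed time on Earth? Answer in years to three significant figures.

Δt = 96.3 years

Leg 1: γ = 1.73; Δt_1 = 1.730 × 34.1 = 58.99 years.
Leg 2: 27.5 years is already measured on Earth.
Leg 3: γ = 1/√(1 − 0.493²) = 1/√0.7570 = 1.149; Δt_3 = 1.149 × 8.50 = 9.770 years.
Total: 58.99 + 27.50 + 9.770 years.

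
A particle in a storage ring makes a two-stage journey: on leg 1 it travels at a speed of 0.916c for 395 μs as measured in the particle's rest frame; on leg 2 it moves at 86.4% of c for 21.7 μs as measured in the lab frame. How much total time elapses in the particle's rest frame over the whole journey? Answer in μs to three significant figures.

Leg 1: 395 μs is already measured in the particle's rest frame.
Leg 2: β = 0.864; γ = 1/√(1 − 0.864²) = 1/√0.2535 = 1.986; τ_2 = 21.7/1.986 = 10.93 μs.
Total: 395.0 + 10.93 μs.

τ = 406 μs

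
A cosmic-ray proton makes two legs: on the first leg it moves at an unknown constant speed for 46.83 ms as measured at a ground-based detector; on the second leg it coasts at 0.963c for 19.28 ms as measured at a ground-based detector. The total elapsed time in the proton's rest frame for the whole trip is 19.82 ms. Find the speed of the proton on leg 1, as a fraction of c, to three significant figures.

Leg 1: speed unknown; τ_1 = 46.83/γ_1.
Leg 2: γ = 1/√(1 − 0.963²) = 1/√0.07263 = 3.711; τ_2 = 19.28/3.711 = 5.196 ms.
Total proper time: τ_1 + 5.196 = 19.82, so τ_1 = 19.82 − 5.196 = 14.62 ms.
γ_1 = 46.83/14.62 = 3.202; β = √(1 − 1/γ²) = √0.9025.

β = 0.950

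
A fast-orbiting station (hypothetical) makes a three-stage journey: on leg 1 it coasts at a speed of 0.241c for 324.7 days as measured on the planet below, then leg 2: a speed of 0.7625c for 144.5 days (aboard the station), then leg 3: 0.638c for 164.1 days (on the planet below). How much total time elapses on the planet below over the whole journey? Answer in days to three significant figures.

Leg 1: 324.7 days is already measured on the planet below.
Leg 2: γ = 1/√(1 − 0.7625²) = 1/√0.4186 = 1.546; Δt_2 = 1.546 × 144.5 = 223.3 days.
Leg 3: 164.1 days is already measured on the planet below.
Total: 324.7 + 223.3 + 164.1 days.

Δt = 712 days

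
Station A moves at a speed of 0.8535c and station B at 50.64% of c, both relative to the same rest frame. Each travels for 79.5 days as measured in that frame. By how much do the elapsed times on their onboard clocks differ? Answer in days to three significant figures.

|τ_A − τ_B| = 27.1 days

A: γ = 1/√(1 − 0.8535²) = 1/√0.2715 = 1.919; τ_A = 79.5/1.919 = 41.43 days.
B: β = 0.5064; γ = 1/√(1 − 0.5064²) = 1/√0.7436 = 1.160; τ_B = 79.5/1.160 = 68.55 days.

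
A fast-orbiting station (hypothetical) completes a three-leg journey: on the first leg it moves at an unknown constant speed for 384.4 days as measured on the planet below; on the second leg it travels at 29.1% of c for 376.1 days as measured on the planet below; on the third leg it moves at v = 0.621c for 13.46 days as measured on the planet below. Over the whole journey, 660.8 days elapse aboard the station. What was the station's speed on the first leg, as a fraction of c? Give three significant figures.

Leg 1: speed unknown; τ_1 = 384.4/γ_1.
Leg 2: β = 0.291; γ = 1/√(1 − 0.291²) = 1/√0.9153 = 1.045; τ_2 = 376.1/1.045 = 359.8 days.
Leg 3: γ = 1/√(1 − 0.621²) = 1/√0.6144 = 1.276; τ_3 = 13.46/1.276 = 10.55 days.
Total proper time: τ_1 + 359.8 + 10.55 = 660.8, so τ_1 = 660.8 − 370.4 = 290.4 days.
γ_1 = 384.4/290.4 = 1.324; β = √(1 − 1/γ²) = √0.4292.

β = 0.655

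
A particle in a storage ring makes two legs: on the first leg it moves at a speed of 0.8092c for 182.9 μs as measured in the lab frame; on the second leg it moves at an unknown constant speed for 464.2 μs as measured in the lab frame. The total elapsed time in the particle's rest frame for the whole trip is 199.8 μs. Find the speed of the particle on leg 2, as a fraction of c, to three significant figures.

Leg 1: γ = 1/√(1 − 0.8092²) = 1/√0.3452 = 1.702; τ_1 = 182.9/1.702 = 107.5 μs.
Leg 2: speed unknown; τ_2 = 464.2/γ_2.
Total proper time: 107.5 + τ_2 = 199.8, so τ_2 = 199.8 − 107.5 = 92.34 μs.
γ_2 = 464.2/92.34 = 5.027; β = √(1 − 1/γ²) = √0.9604.

β = 0.980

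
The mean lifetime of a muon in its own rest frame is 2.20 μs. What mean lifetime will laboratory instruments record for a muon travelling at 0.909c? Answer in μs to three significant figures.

Δt = 5.28 μs

γ = 1/√(1 − 0.909²) = 1/√0.1737 = 2.399
The rest-frame lifetime is the proper time; the lab measures the dilated interval Δt = γτ₀ = 2.399 × 2.20 μs.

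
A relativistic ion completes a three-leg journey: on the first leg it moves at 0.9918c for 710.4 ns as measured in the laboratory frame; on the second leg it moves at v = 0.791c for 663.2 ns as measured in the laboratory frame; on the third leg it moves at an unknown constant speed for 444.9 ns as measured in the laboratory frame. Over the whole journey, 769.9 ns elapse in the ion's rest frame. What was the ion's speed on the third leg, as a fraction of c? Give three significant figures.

β = 0.789

Leg 1: γ = 1/√(1 − 0.9918²) = 1/√0.01633 = 7.825; τ_1 = 710.4/7.825 = 90.79 ns.
Leg 2: γ = 1/√(1 − 0.791²) = 1/√0.3743 = 1.634; τ_2 = 663.2/1.634 = 405.8 ns.
Leg 3: speed unknown; τ_3 = 444.9/γ_3.
Total proper time: 90.79 + 405.8 + τ_3 = 769.9, so τ_3 = 769.9 − 496.5 = 273.4 ns.
γ_3 = 444.9/273.4 = 1.628; β = √(1 − 1/γ²) = √0.6225.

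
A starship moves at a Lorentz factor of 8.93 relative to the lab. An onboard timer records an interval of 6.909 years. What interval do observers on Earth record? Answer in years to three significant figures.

γ = 8.93
The interval measured on the ship is the proper time (both events occur at the same place in that frame); the lab-frame interval is Δt = γτ = 8.930 × 6.909 years.

Δt = 61.7 years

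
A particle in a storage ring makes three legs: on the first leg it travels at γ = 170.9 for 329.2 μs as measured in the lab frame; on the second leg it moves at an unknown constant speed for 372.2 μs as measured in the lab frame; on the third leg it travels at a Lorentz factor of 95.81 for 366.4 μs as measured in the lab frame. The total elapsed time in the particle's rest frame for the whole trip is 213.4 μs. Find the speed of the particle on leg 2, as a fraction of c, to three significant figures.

Leg 1: γ = 170.9; τ_1 = 329.2/170.9 = 1.926 μs.
Leg 2: speed unknown; τ_2 = 372.2/γ_2.
Leg 3: γ = 95.81; τ_3 = 366.4/95.81 = 3.824 μs.
Total proper time: 1.926 + τ_2 + 3.824 = 213.4, so τ_2 = 213.4 − 5.751 = 207.6 μs.
γ_2 = 372.2/207.6 = 1.792; β = √(1 − 1/γ²) = √0.6888.

β = 0.830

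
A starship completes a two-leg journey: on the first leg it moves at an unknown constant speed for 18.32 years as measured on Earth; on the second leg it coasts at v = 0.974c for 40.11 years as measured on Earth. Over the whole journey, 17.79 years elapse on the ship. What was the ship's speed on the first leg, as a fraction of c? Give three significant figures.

β = 0.880

Leg 1: speed unknown; τ_1 = 18.32/γ_1.
Leg 2: γ = 1/√(1 − 0.974²) = 1/√0.05132 = 4.414; τ_2 = 40.11/4.414 = 9.087 years.
Total proper time: τ_1 + 9.087 = 17.79, so τ_1 = 17.79 − 9.087 = 8.703 years.
γ_1 = 18.32/8.703 = 2.105; β = √(1 − 1/γ²) = √0.7743.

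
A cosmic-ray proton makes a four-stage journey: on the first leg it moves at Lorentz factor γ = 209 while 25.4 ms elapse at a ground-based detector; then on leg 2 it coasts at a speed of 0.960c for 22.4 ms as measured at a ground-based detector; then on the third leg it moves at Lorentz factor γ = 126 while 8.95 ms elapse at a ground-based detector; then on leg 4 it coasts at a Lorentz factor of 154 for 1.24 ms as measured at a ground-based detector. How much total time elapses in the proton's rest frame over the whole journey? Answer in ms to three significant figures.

Leg 1: γ = 209; τ_1 = 25.4/209.0 = 0.1215 ms.
Leg 2: γ = 1/√(1 − 0.960²) = 1/√0.07840 = 3.571; τ_2 = 22.4/3.571 = 6.272 ms.
Leg 3: γ = 126; τ_3 = 8.95/126.0 = 0.07103 ms.
Leg 4: γ = 154; τ_4 = 1.24/154.0 = 0.008052 ms.
Total: 0.1215 + 6.272 + 0.07103 + 0.008052 ms.

τ = 6.47 ms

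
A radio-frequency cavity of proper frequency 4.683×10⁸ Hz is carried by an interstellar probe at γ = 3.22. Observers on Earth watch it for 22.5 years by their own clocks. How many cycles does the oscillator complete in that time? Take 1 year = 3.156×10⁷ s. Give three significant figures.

γ = 3.22
During 22.5 years of lab time, the oscillator's proper time advances by τ = Δt/γ = 22.5/3.220 = 6.988 years = 2.205×10⁸ s.
N = f × τ = 4.683×10⁸ × 2.205×10⁸ = 1.033×10¹⁷.

N = 1.03×10¹⁷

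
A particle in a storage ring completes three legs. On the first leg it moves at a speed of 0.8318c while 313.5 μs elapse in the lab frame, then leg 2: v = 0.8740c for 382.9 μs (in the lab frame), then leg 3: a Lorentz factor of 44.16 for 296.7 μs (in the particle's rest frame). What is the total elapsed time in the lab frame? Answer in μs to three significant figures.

Δt = 1.38×10⁴ μs

Leg 1: 313.5 μs is already measured in the lab frame.
Leg 2: 382.9 μs is already measured in the lab frame.
Leg 3: γ = 44.16; Δt_3 = 44.16 × 296.7 = 1.310×10⁴ μs.
Total: 313.5 + 382.9 + 1.310×10⁴ μs.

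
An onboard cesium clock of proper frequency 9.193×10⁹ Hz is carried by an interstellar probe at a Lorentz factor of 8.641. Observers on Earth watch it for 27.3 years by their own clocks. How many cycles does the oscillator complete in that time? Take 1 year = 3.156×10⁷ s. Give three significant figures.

γ = 8.641
During 27.3 years of lab time, the oscillator's proper time advances by τ = Δt/γ = 27.3/8.641 = 3.159 years = 9.971×10⁷ s.
N = f × τ = 9.193×10⁹ × 9.971×10⁷ = 9.166×10¹⁷.

N = 9.17×10¹⁷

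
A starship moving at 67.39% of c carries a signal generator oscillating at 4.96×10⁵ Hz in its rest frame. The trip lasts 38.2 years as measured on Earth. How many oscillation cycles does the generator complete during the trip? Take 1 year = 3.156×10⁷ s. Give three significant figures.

N = 4.42×10¹⁴

β = 0.6739; γ = 1/√(1 − 0.6739²) = 1/√0.5459 = 1.354
The oscillator's own cycle count is N = f × τ where τ is the proper time on the ship. τ = Δt/γ = 38.2/1.354 = 28.22 years = 8.907×10⁸ s.
N = 4.96×10⁵ × 8.907×10⁸ = 4.418×10¹⁴.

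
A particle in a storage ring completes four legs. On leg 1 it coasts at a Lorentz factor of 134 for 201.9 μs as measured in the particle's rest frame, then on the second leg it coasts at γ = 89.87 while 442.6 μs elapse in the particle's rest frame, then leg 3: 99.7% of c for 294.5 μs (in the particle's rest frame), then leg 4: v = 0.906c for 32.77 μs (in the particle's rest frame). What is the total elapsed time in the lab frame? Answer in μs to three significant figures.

Leg 1: γ = 134; Δt_1 = 134.0 × 201.9 = 2.705×10⁴ μs.
Leg 2: γ = 89.87; Δt_2 = 89.87 × 442.6 = 3.978×10⁴ μs.
Leg 3: β = 0.997; γ = 1/√(1 − 0.997²) = 1/√0.005991 = 12.92; Δt_3 = 12.92 × 294.5 = 3805 μs.
Leg 4: γ = 1/√(1 − 0.906²) = 1/√0.1792 = 2.363; Δt_4 = 2.363 × 32.77 = 77.42 μs.
Total: 2.705×10⁴ + 3.978×10⁴ + 3805 + 77.42 μs.

Δt = 7.07×10⁴ μs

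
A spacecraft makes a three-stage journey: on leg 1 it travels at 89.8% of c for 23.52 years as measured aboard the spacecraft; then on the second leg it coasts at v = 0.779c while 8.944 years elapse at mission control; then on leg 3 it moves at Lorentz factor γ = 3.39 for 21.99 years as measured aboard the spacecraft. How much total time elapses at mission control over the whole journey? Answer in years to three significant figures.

Leg 1: β = 0.898; γ = 1/√(1 − 0.898²) = 1/√0.1936 = 2.273; Δt_1 = 2.273 × 23.52 = 53.46 years.
Leg 2: 8.944 years is already measured at mission control.
Leg 3: γ = 3.39; Δt_3 = 3.390 × 21.99 = 74.55 years.
Total: 53.46 + 8.944 + 74.55 years.

Δt = 137 years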